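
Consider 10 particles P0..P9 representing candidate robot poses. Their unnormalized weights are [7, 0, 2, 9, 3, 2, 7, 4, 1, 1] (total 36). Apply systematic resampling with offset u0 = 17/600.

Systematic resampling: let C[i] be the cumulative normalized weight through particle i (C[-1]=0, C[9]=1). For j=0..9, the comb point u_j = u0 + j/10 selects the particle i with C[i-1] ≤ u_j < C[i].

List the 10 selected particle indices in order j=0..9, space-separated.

0 0 2 3 3 4 5 6 6 7

C = [7/36, 7/36, 1/4, 1/2, 7/12, 23/36, 5/6, 17/18, 35/36, 1]
j=0: u_0=17/600 ∈ [0, 7/36) → index 0
j=1: u_1=77/600 ∈ [0, 7/36) → index 0
j=2: u_2=137/600 ∈ [7/36, 1/4) → index 2
j=3: u_3=197/600 ∈ [1/4, 1/2) → index 3
j=4: u_4=257/600 ∈ [1/4, 1/2) → index 3
j=5: u_5=317/600 ∈ [1/2, 7/12) → index 4
j=6: u_6=377/600 ∈ [7/12, 23/36) → index 5
j=7: u_7=437/600 ∈ [23/36, 5/6) → index 6
j=8: u_8=497/600 ∈ [23/36, 5/6) → index 6
j=9: u_9=557/600 ∈ [5/6, 17/18) → index 7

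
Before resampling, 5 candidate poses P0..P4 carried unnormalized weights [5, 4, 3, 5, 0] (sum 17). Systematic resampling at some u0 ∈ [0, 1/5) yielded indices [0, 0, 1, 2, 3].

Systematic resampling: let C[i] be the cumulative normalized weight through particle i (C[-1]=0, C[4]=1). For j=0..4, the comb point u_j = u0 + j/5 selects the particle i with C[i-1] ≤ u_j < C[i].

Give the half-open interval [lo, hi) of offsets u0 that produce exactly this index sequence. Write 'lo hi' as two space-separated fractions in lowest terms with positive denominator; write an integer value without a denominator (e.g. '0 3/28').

C = [5/17, 9/17, 12/17, 1, 1]
j=0 picked index 0: u0 ∈ [0, 5/17)
j=1 picked index 0: u0 ∈ [-1/5, 8/85)
j=2 picked index 1: u0 ∈ [-9/85, 11/85)
j=3 picked index 2: u0 ∈ [-6/85, 9/85)
j=4 picked index 3: u0 ∈ [-8/85, 1/5)
intersection: [0, 8/85)

0 8/85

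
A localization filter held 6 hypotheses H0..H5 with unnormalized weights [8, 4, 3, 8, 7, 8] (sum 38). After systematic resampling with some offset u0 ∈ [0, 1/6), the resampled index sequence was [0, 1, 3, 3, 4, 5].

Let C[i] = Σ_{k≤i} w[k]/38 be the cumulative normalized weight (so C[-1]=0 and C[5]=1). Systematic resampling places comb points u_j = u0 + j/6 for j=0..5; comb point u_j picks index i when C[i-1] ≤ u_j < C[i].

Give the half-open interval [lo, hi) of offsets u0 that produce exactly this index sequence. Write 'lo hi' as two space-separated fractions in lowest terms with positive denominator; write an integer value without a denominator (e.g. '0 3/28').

7/114 2/19

C = [4/19, 6/19, 15/38, 23/38, 15/19, 1]
j=0 picked index 0: u0 ∈ [0, 4/19)
j=1 picked index 1: u0 ∈ [5/114, 17/114)
j=2 picked index 3: u0 ∈ [7/114, 31/114)
j=3 picked index 3: u0 ∈ [-2/19, 2/19)
j=4 picked index 4: u0 ∈ [-7/114, 7/57)
j=5 picked index 5: u0 ∈ [-5/114, 1/6)
intersection: [7/114, 2/19)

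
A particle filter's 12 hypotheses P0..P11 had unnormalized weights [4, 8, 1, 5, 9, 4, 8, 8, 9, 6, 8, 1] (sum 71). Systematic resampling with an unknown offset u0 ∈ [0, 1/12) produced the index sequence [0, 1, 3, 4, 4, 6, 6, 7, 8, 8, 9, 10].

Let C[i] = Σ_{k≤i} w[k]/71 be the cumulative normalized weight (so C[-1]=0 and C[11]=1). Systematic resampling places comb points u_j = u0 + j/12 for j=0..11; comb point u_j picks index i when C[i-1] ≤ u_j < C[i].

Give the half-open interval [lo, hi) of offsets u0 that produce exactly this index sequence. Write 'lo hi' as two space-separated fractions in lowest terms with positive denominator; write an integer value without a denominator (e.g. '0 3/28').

17/852 11/284

C = [4/71, 12/71, 13/71, 18/71, 27/71, 31/71, 39/71, 47/71, 56/71, 62/71, 70/71, 1]
j=0 picked index 0: u0 ∈ [0, 4/71)
j=1 picked index 1: u0 ∈ [-23/852, 73/852)
j=2 picked index 3: u0 ∈ [7/426, 37/426)
j=3 picked index 4: u0 ∈ [1/284, 37/284)
j=4 picked index 4: u0 ∈ [-17/213, 10/213)
j=5 picked index 6: u0 ∈ [17/852, 113/852)
j=6 picked index 6: u0 ∈ [-9/142, 7/142)
j=7 picked index 7: u0 ∈ [-29/852, 67/852)
j=8 picked index 8: u0 ∈ [-1/213, 26/213)
j=9 picked index 8: u0 ∈ [-25/284, 11/284)
j=10 picked index 9: u0 ∈ [-19/426, 17/426)
j=11 picked index 10: u0 ∈ [-37/852, 59/852)
intersection: [17/852, 11/284)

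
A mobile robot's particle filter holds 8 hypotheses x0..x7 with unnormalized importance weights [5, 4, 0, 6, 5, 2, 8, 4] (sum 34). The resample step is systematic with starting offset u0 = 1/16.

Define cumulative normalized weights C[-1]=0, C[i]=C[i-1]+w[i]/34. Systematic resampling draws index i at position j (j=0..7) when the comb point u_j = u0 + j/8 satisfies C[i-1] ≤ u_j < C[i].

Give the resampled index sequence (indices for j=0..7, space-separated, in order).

0 1 3 3 4 6 6 7

C = [5/34, 9/34, 9/34, 15/34, 10/17, 11/17, 15/17, 1]
j=0: u_0=1/16 ∈ [0, 5/34) → index 0
j=1: u_1=3/16 ∈ [5/34, 9/34) → index 1
j=2: u_2=5/16 ∈ [9/34, 15/34) → index 3
j=3: u_3=7/16 ∈ [9/34, 15/34) → index 3
j=4: u_4=9/16 ∈ [15/34, 10/17) → index 4
j=5: u_5=11/16 ∈ [11/17, 15/17) → index 6
j=6: u_6=13/16 ∈ [11/17, 15/17) → index 6
j=7: u_7=15/16 ∈ [15/17, 1) → index 7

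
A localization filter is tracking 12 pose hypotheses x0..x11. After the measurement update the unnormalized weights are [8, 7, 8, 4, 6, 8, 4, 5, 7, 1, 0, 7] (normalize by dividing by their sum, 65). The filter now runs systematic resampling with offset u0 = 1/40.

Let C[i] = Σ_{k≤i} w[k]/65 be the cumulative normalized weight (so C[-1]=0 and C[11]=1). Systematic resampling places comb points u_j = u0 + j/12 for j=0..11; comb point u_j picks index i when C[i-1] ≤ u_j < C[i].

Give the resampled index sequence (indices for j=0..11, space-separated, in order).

C = [8/65, 3/13, 23/65, 27/65, 33/65, 41/65, 9/13, 10/13, 57/65, 58/65, 58/65, 1]
j=0: u_0=1/40 ∈ [0, 8/65) → index 0
j=1: u_1=13/120 ∈ [0, 8/65) → index 0
j=2: u_2=23/120 ∈ [8/65, 3/13) → index 1
j=3: u_3=11/40 ∈ [3/13, 23/65) → index 2
j=4: u_4=43/120 ∈ [23/65, 27/65) → index 3
j=5: u_5=53/120 ∈ [27/65, 33/65) → index 4
j=6: u_6=21/40 ∈ [33/65, 41/65) → index 5
j=7: u_7=73/120 ∈ [33/65, 41/65) → index 5
j=8: u_8=83/120 ∈ [41/65, 9/13) → index 6
j=9: u_9=31/40 ∈ [10/13, 57/65) → index 8
j=10: u_10=103/120 ∈ [10/13, 57/65) → index 8
j=11: u_11=113/120 ∈ [58/65, 1) → index 11

0 0 1 2 3 4 5 5 6 8 8 11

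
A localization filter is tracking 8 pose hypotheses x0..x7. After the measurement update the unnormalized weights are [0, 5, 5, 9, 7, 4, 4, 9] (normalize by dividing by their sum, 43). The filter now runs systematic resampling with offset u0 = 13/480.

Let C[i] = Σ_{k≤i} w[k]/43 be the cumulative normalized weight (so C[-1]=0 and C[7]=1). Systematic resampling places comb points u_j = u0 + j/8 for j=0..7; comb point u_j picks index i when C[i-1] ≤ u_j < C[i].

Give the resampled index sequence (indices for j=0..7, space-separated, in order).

1 2 3 3 4 5 6 7

C = [0, 5/43, 10/43, 19/43, 26/43, 30/43, 34/43, 1]
j=0: u_0=13/480 ∈ [0, 5/43) → index 1
j=1: u_1=73/480 ∈ [5/43, 10/43) → index 2
j=2: u_2=133/480 ∈ [10/43, 19/43) → index 3
j=3: u_3=193/480 ∈ [10/43, 19/43) → index 3
j=4: u_4=253/480 ∈ [19/43, 26/43) → index 4
j=5: u_5=313/480 ∈ [26/43, 30/43) → index 5
j=6: u_6=373/480 ∈ [30/43, 34/43) → index 6
j=7: u_7=433/480 ∈ [34/43, 1) → index 7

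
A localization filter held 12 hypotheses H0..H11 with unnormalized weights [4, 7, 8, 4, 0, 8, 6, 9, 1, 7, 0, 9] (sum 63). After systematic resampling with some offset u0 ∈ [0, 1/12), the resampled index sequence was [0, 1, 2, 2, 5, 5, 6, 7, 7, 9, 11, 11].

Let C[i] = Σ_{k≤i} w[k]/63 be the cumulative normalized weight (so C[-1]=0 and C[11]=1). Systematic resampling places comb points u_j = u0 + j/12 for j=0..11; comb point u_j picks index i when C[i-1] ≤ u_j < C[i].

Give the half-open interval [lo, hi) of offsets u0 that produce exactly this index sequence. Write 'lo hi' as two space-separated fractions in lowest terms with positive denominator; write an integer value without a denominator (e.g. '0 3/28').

2/63 13/252

C = [4/63, 11/63, 19/63, 23/63, 23/63, 31/63, 37/63, 46/63, 47/63, 6/7, 6/7, 1]
j=0 picked index 0: u0 ∈ [0, 4/63)
j=1 picked index 1: u0 ∈ [-5/252, 23/252)
j=2 picked index 2: u0 ∈ [1/126, 17/126)
j=3 picked index 2: u0 ∈ [-19/252, 13/252)
j=4 picked index 5: u0 ∈ [2/63, 10/63)
j=5 picked index 5: u0 ∈ [-13/252, 19/252)
j=6 picked index 6: u0 ∈ [-1/126, 11/126)
j=7 picked index 7: u0 ∈ [1/252, 37/252)
j=8 picked index 7: u0 ∈ [-5/63, 4/63)
j=9 picked index 9: u0 ∈ [-1/252, 3/28)
j=10 picked index 11: u0 ∈ [1/42, 1/6)
j=11 picked index 11: u0 ∈ [-5/84, 1/12)
intersection: [2/63, 13/252)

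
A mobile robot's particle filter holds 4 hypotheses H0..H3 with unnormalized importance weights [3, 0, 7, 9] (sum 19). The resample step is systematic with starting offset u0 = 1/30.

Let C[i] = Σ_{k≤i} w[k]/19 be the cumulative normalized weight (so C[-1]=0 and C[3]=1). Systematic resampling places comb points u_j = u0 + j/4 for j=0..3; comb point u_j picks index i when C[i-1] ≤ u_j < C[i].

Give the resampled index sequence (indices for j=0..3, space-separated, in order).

C = [3/19, 3/19, 10/19, 1]
j=0: u_0=1/30 ∈ [0, 3/19) → index 0
j=1: u_1=17/60 ∈ [3/19, 10/19) → index 2
j=2: u_2=8/15 ∈ [10/19, 1) → index 3
j=3: u_3=47/60 ∈ [10/19, 1) → index 3

0 2 3 3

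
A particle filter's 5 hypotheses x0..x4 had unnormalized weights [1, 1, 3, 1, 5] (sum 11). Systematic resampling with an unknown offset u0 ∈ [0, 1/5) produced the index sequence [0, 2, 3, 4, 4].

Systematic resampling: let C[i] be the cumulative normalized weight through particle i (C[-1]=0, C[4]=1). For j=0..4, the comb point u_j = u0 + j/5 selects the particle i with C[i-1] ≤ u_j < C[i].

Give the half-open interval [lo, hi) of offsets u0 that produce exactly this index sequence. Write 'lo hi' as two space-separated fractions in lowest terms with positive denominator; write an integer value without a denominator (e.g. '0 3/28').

C = [1/11, 2/11, 5/11, 6/11, 1]
j=0 picked index 0: u0 ∈ [0, 1/11)
j=1 picked index 2: u0 ∈ [-1/55, 14/55)
j=2 picked index 3: u0 ∈ [3/55, 8/55)
j=3 picked index 4: u0 ∈ [-3/55, 2/5)
j=4 picked index 4: u0 ∈ [-14/55, 1/5)
intersection: [3/55, 1/11)

3/55 1/11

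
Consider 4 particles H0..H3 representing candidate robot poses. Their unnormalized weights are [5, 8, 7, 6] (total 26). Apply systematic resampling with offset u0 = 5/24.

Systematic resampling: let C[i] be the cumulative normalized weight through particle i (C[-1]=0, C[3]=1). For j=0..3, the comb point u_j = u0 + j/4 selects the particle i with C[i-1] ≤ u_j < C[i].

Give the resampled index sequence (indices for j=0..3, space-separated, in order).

1 1 2 3

C = [5/26, 1/2, 10/13, 1]
j=0: u_0=5/24 ∈ [5/26, 1/2) → index 1
j=1: u_1=11/24 ∈ [5/26, 1/2) → index 1
j=2: u_2=17/24 ∈ [1/2, 10/13) → index 2
j=3: u_3=23/24 ∈ [10/13, 1) → index 3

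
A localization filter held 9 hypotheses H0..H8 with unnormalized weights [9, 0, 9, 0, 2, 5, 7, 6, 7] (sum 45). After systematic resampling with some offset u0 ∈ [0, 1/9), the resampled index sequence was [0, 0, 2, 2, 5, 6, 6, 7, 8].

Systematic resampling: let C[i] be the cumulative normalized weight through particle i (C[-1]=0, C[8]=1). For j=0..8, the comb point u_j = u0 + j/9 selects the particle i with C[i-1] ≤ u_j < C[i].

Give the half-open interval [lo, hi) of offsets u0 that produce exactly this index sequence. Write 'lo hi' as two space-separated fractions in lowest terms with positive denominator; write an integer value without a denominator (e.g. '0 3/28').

C = [1/5, 1/5, 2/5, 2/5, 4/9, 5/9, 32/45, 38/45, 1]
j=0 picked index 0: u0 ∈ [0, 1/5)
j=1 picked index 0: u0 ∈ [-1/9, 4/45)
j=2 picked index 2: u0 ∈ [-1/45, 8/45)
j=3 picked index 2: u0 ∈ [-2/15, 1/15)
j=4 picked index 5: u0 ∈ [0, 1/9)
j=5 picked index 6: u0 ∈ [0, 7/45)
j=6 picked index 6: u0 ∈ [-1/9, 2/45)
j=7 picked index 7: u0 ∈ [-1/15, 1/15)
j=8 picked index 8: u0 ∈ [-2/45, 1/9)
intersection: [0, 2/45)

0 2/45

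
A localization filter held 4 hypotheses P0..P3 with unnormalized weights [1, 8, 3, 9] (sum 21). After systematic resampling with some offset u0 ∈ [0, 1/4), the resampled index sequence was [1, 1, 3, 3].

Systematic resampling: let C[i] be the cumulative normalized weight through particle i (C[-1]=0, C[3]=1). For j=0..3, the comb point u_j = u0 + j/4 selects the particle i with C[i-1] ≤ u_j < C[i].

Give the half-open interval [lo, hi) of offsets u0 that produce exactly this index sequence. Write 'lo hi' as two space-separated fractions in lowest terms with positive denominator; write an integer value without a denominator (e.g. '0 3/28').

1/14 5/28

C = [1/21, 3/7, 4/7, 1]
j=0 picked index 1: u0 ∈ [1/21, 3/7)
j=1 picked index 1: u0 ∈ [-17/84, 5/28)
j=2 picked index 3: u0 ∈ [1/14, 1/2)
j=3 picked index 3: u0 ∈ [-5/28, 1/4)
intersection: [1/14, 5/28)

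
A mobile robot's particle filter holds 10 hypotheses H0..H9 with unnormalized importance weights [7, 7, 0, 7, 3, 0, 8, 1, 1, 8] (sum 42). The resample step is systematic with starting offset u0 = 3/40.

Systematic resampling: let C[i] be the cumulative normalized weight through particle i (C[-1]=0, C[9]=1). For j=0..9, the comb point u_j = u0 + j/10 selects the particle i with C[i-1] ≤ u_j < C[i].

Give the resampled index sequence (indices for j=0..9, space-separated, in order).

0 1 1 3 3 6 6 7 9 9

C = [1/6, 1/3, 1/3, 1/2, 4/7, 4/7, 16/21, 11/14, 17/21, 1]
j=0: u_0=3/40 ∈ [0, 1/6) → index 0
j=1: u_1=7/40 ∈ [1/6, 1/3) → index 1
j=2: u_2=11/40 ∈ [1/6, 1/3) → index 1
j=3: u_3=3/8 ∈ [1/3, 1/2) → index 3
j=4: u_4=19/40 ∈ [1/3, 1/2) → index 3
j=5: u_5=23/40 ∈ [4/7, 16/21) → index 6
j=6: u_6=27/40 ∈ [4/7, 16/21) → index 6
j=7: u_7=31/40 ∈ [16/21, 11/14) → index 7
j=8: u_8=7/8 ∈ [17/21, 1) → index 9
j=9: u_9=39/40 ∈ [17/21, 1) → index 9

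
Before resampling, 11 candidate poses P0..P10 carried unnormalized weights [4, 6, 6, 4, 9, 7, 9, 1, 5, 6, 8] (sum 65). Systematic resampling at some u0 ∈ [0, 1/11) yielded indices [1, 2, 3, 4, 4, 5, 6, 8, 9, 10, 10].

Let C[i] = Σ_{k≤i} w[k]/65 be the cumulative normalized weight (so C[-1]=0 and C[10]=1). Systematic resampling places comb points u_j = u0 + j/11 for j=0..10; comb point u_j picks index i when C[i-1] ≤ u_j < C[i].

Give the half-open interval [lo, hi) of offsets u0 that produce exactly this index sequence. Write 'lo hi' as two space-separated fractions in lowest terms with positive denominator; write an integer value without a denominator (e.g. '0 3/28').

C = [4/65, 2/13, 16/65, 4/13, 29/65, 36/65, 9/13, 46/65, 51/65, 57/65, 1]
j=0 picked index 1: u0 ∈ [4/65, 2/13)
j=1 picked index 2: u0 ∈ [9/143, 111/715)
j=2 picked index 3: u0 ∈ [46/715, 18/143)
j=3 picked index 4: u0 ∈ [5/143, 124/715)
j=4 picked index 4: u0 ∈ [-8/143, 59/715)
j=5 picked index 5: u0 ∈ [-6/715, 71/715)
j=6 picked index 6: u0 ∈ [6/715, 21/143)
j=7 picked index 8: u0 ∈ [51/715, 106/715)
j=8 picked index 9: u0 ∈ [41/715, 107/715)
j=9 picked index 10: u0 ∈ [42/715, 2/11)
j=10 picked index 10: u0 ∈ [-23/715, 1/11)
intersection: [51/715, 59/715)

51/715 59/715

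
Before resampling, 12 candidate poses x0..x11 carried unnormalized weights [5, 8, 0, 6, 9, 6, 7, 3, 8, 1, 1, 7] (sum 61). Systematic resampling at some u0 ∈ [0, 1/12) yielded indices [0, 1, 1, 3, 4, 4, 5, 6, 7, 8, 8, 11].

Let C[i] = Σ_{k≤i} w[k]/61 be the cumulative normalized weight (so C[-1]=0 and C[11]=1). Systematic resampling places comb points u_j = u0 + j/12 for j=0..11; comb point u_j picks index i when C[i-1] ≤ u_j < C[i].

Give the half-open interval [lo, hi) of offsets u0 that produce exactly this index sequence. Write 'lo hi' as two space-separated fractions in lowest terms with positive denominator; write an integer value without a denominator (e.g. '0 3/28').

1/183 7/366

C = [5/61, 13/61, 13/61, 19/61, 28/61, 34/61, 41/61, 44/61, 52/61, 53/61, 54/61, 1]
j=0 picked index 0: u0 ∈ [0, 5/61)
j=1 picked index 1: u0 ∈ [-1/732, 95/732)
j=2 picked index 1: u0 ∈ [-31/366, 17/366)
j=3 picked index 3: u0 ∈ [-9/244, 15/244)
j=4 picked index 4: u0 ∈ [-4/183, 23/183)
j=5 picked index 4: u0 ∈ [-77/732, 31/732)
j=6 picked index 5: u0 ∈ [-5/122, 7/122)
j=7 picked index 6: u0 ∈ [-19/732, 65/732)
j=8 picked index 7: u0 ∈ [1/183, 10/183)
j=9 picked index 8: u0 ∈ [-7/244, 25/244)
j=10 picked index 8: u0 ∈ [-41/366, 7/366)
j=11 picked index 11: u0 ∈ [-23/732, 1/12)
intersection: [1/183, 7/366)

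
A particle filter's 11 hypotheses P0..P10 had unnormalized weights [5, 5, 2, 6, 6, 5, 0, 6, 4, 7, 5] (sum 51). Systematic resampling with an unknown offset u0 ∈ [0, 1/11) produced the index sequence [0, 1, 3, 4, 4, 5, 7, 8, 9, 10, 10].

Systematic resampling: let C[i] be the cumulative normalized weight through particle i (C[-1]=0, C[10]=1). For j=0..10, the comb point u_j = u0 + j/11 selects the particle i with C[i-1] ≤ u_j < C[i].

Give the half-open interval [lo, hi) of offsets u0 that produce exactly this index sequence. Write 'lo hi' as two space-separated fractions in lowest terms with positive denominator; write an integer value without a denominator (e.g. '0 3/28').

47/561 1/11

C = [5/51, 10/51, 4/17, 6/17, 8/17, 29/51, 29/51, 35/51, 13/17, 46/51, 1]
j=0 picked index 0: u0 ∈ [0, 5/51)
j=1 picked index 1: u0 ∈ [4/561, 59/561)
j=2 picked index 3: u0 ∈ [10/187, 32/187)
j=3 picked index 4: u0 ∈ [15/187, 37/187)
j=4 picked index 4: u0 ∈ [-2/187, 20/187)
j=5 picked index 5: u0 ∈ [3/187, 64/561)
j=6 picked index 7: u0 ∈ [13/561, 79/561)
j=7 picked index 8: u0 ∈ [28/561, 24/187)
j=8 picked index 9: u0 ∈ [7/187, 98/561)
j=9 picked index 10: u0 ∈ [47/561, 2/11)
j=10 picked index 10: u0 ∈ [-4/561, 1/11)
intersection: [47/561, 1/11)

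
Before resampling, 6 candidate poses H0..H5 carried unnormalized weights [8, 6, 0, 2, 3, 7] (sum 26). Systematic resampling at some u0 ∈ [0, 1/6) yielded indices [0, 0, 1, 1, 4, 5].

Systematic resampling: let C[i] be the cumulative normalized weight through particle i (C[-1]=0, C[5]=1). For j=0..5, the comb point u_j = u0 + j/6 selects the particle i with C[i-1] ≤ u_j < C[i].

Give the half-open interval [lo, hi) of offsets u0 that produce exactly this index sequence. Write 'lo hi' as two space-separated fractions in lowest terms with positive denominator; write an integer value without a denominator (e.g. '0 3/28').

C = [4/13, 7/13, 7/13, 8/13, 19/26, 1]
j=0 picked index 0: u0 ∈ [0, 4/13)
j=1 picked index 0: u0 ∈ [-1/6, 11/78)
j=2 picked index 1: u0 ∈ [-1/39, 8/39)
j=3 picked index 1: u0 ∈ [-5/26, 1/26)
j=4 picked index 4: u0 ∈ [-2/39, 5/78)
j=5 picked index 5: u0 ∈ [-4/39, 1/6)
intersection: [0, 1/26)

0 1/26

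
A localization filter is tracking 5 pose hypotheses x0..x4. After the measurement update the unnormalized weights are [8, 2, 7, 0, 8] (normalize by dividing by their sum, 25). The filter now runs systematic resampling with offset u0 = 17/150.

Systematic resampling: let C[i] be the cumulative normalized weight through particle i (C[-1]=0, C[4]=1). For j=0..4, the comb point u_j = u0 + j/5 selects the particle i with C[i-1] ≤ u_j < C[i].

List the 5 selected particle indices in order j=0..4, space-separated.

0 0 2 4 4

C = [8/25, 2/5, 17/25, 17/25, 1]
j=0: u_0=17/150 ∈ [0, 8/25) → index 0
j=1: u_1=47/150 ∈ [0, 8/25) → index 0
j=2: u_2=77/150 ∈ [2/5, 17/25) → index 2
j=3: u_3=107/150 ∈ [17/25, 1) → index 4
j=4: u_4=137/150 ∈ [17/25, 1) → index 4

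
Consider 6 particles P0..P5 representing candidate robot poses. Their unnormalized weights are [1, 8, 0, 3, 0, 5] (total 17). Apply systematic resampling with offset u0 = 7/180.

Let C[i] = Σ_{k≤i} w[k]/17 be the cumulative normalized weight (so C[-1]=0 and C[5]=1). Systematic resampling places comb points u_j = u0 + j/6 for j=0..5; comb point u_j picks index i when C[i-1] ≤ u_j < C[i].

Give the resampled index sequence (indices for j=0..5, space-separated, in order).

C = [1/17, 9/17, 9/17, 12/17, 12/17, 1]
j=0: u_0=7/180 ∈ [0, 1/17) → index 0
j=1: u_1=37/180 ∈ [1/17, 9/17) → index 1
j=2: u_2=67/180 ∈ [1/17, 9/17) → index 1
j=3: u_3=97/180 ∈ [9/17, 12/17) → index 3
j=4: u_4=127/180 ∈ [9/17, 12/17) → index 3
j=5: u_5=157/180 ∈ [12/17, 1) → index 5

0 1 1 3 3 5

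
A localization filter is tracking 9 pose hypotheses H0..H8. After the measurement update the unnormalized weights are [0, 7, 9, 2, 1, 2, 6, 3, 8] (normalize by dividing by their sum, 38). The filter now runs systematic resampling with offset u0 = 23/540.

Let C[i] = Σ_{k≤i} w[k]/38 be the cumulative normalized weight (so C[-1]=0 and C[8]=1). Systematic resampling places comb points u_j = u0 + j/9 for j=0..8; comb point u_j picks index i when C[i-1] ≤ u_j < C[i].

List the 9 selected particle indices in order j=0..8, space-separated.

1 1 2 2 4 6 6 8 8

C = [0, 7/38, 8/19, 9/19, 1/2, 21/38, 27/38, 15/19, 1]
j=0: u_0=23/540 ∈ [0, 7/38) → index 1
j=1: u_1=83/540 ∈ [0, 7/38) → index 1
j=2: u_2=143/540 ∈ [7/38, 8/19) → index 2
j=3: u_3=203/540 ∈ [7/38, 8/19) → index 2
j=4: u_4=263/540 ∈ [9/19, 1/2) → index 4
j=5: u_5=323/540 ∈ [21/38, 27/38) → index 6
j=6: u_6=383/540 ∈ [21/38, 27/38) → index 6
j=7: u_7=443/540 ∈ [15/19, 1) → index 8
j=8: u_8=503/540 ∈ [15/19, 1) → index 8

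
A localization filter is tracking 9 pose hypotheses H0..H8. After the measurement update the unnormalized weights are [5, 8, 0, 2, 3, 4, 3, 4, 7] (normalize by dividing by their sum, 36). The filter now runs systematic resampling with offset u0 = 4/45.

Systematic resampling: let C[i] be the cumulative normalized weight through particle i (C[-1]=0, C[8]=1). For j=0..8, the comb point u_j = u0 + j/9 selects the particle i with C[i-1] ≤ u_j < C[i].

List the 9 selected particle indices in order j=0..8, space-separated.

C = [5/36, 13/36, 13/36, 5/12, 1/2, 11/18, 25/36, 29/36, 1]
j=0: u_0=4/45 ∈ [0, 5/36) → index 0
j=1: u_1=1/5 ∈ [5/36, 13/36) → index 1
j=2: u_2=14/45 ∈ [5/36, 13/36) → index 1
j=3: u_3=19/45 ∈ [5/12, 1/2) → index 4
j=4: u_4=8/15 ∈ [1/2, 11/18) → index 5
j=5: u_5=29/45 ∈ [11/18, 25/36) → index 6
j=6: u_6=34/45 ∈ [25/36, 29/36) → index 7
j=7: u_7=13/15 ∈ [29/36, 1) → index 8
j=8: u_8=44/45 ∈ [29/36, 1) → index 8

0 1 1 4 5 6 7 8 8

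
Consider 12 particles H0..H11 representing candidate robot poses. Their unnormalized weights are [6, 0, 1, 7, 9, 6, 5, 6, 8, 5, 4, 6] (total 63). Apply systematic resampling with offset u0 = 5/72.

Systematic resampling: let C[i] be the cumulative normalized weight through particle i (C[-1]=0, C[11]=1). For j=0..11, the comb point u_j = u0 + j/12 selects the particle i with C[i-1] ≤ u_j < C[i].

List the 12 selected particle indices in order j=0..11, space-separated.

C = [2/21, 2/21, 1/9, 2/9, 23/63, 29/63, 34/63, 40/63, 16/21, 53/63, 19/21, 1]
j=0: u_0=5/72 ∈ [0, 2/21) → index 0
j=1: u_1=11/72 ∈ [1/9, 2/9) → index 3
j=2: u_2=17/72 ∈ [2/9, 23/63) → index 4
j=3: u_3=23/72 ∈ [2/9, 23/63) → index 4
j=4: u_4=29/72 ∈ [23/63, 29/63) → index 5
j=5: u_5=35/72 ∈ [29/63, 34/63) → index 6
j=6: u_6=41/72 ∈ [34/63, 40/63) → index 7
j=7: u_7=47/72 ∈ [40/63, 16/21) → index 8
j=8: u_8=53/72 ∈ [40/63, 16/21) → index 8
j=9: u_9=59/72 ∈ [16/21, 53/63) → index 9
j=10: u_10=65/72 ∈ [53/63, 19/21) → index 10
j=11: u_11=71/72 ∈ [19/21, 1) → index 11

0 3 4 4 5 6 7 8 8 9 10 11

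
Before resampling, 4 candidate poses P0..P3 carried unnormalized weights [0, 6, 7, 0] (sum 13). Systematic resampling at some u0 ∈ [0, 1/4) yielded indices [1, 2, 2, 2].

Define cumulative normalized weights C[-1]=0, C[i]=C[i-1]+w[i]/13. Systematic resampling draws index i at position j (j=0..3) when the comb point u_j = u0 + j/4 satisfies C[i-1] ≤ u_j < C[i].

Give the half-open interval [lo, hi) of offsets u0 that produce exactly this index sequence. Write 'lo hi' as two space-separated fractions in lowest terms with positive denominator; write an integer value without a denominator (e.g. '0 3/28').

C = [0, 6/13, 1, 1]
j=0 picked index 1: u0 ∈ [0, 6/13)
j=1 picked index 2: u0 ∈ [11/52, 3/4)
j=2 picked index 2: u0 ∈ [-1/26, 1/2)
j=3 picked index 2: u0 ∈ [-15/52, 1/4)
intersection: [11/52, 1/4)

11/52 1/4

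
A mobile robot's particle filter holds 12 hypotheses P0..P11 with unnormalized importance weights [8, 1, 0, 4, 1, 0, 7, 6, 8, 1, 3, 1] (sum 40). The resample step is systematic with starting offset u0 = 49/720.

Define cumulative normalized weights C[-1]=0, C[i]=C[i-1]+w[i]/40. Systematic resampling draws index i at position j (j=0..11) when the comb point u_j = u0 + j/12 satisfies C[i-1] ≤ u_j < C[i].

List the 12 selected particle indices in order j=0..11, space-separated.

0 0 3 3 6 6 7 7 8 8 10 11

C = [1/5, 9/40, 9/40, 13/40, 7/20, 7/20, 21/40, 27/40, 7/8, 9/10, 39/40, 1]
j=0: u_0=49/720 ∈ [0, 1/5) → index 0
j=1: u_1=109/720 ∈ [0, 1/5) → index 0
j=2: u_2=169/720 ∈ [9/40, 13/40) → index 3
j=3: u_3=229/720 ∈ [9/40, 13/40) → index 3
j=4: u_4=289/720 ∈ [7/20, 21/40) → index 6
j=5: u_5=349/720 ∈ [7/20, 21/40) → index 6
j=6: u_6=409/720 ∈ [21/40, 27/40) → index 7
j=7: u_7=469/720 ∈ [21/40, 27/40) → index 7
j=8: u_8=529/720 ∈ [27/40, 7/8) → index 8
j=9: u_9=589/720 ∈ [27/40, 7/8) → index 8
j=10: u_10=649/720 ∈ [9/10, 39/40) → index 10
j=11: u_11=709/720 ∈ [39/40, 1) → index 11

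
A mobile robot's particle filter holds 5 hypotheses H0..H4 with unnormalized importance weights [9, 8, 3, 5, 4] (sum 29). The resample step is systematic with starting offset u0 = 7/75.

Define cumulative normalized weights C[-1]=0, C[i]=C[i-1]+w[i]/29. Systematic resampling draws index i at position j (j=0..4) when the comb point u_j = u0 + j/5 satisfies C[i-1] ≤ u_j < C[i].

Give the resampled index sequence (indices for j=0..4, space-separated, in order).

C = [9/29, 17/29, 20/29, 25/29, 1]
j=0: u_0=7/75 ∈ [0, 9/29) → index 0
j=1: u_1=22/75 ∈ [0, 9/29) → index 0
j=2: u_2=37/75 ∈ [9/29, 17/29) → index 1
j=3: u_3=52/75 ∈ [20/29, 25/29) → index 3
j=4: u_4=67/75 ∈ [25/29, 1) → index 4

0 0 1 3 4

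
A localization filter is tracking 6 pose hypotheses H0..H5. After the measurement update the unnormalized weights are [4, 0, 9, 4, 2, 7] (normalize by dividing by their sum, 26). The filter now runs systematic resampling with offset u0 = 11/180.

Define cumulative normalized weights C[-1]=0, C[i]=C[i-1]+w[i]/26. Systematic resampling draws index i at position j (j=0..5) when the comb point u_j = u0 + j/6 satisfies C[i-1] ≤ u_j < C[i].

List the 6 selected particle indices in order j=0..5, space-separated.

C = [2/13, 2/13, 1/2, 17/26, 19/26, 1]
j=0: u_0=11/180 ∈ [0, 2/13) → index 0
j=1: u_1=41/180 ∈ [2/13, 1/2) → index 2
j=2: u_2=71/180 ∈ [2/13, 1/2) → index 2
j=3: u_3=101/180 ∈ [1/2, 17/26) → index 3
j=4: u_4=131/180 ∈ [17/26, 19/26) → index 4
j=5: u_5=161/180 ∈ [19/26, 1) → index 5

0 2 2 3 4 5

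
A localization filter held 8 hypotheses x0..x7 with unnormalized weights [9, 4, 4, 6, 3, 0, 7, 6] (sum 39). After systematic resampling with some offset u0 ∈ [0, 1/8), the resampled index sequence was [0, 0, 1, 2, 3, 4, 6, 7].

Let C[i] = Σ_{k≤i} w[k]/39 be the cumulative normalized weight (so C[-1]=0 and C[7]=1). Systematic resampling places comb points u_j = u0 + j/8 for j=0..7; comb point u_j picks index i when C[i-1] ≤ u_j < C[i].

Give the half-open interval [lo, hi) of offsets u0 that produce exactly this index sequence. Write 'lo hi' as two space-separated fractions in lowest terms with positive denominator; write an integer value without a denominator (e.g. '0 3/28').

0 1/24

C = [3/13, 1/3, 17/39, 23/39, 2/3, 2/3, 11/13, 1]
j=0 picked index 0: u0 ∈ [0, 3/13)
j=1 picked index 0: u0 ∈ [-1/8, 11/104)
j=2 picked index 1: u0 ∈ [-1/52, 1/12)
j=3 picked index 2: u0 ∈ [-1/24, 19/312)
j=4 picked index 3: u0 ∈ [-5/78, 7/78)
j=5 picked index 4: u0 ∈ [-11/312, 1/24)
j=6 picked index 6: u0 ∈ [-1/12, 5/52)
j=7 picked index 7: u0 ∈ [-3/104, 1/8)
intersection: [0, 1/24)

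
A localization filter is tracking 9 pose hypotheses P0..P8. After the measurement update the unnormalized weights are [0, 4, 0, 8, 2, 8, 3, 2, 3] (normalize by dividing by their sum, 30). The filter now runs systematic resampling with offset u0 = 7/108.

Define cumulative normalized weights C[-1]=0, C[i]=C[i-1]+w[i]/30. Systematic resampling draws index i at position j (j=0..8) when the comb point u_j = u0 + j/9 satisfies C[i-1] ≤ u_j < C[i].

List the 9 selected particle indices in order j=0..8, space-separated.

1 3 3 3 5 5 5 7 8

C = [0, 2/15, 2/15, 2/5, 7/15, 11/15, 5/6, 9/10, 1]
j=0: u_0=7/108 ∈ [0, 2/15) → index 1
j=1: u_1=19/108 ∈ [2/15, 2/5) → index 3
j=2: u_2=31/108 ∈ [2/15, 2/5) → index 3
j=3: u_3=43/108 ∈ [2/15, 2/5) → index 3
j=4: u_4=55/108 ∈ [7/15, 11/15) → index 5
j=5: u_5=67/108 ∈ [7/15, 11/15) → index 5
j=6: u_6=79/108 ∈ [7/15, 11/15) → index 5
j=7: u_7=91/108 ∈ [5/6, 9/10) → index 7
j=8: u_8=103/108 ∈ [9/10, 1) → index 8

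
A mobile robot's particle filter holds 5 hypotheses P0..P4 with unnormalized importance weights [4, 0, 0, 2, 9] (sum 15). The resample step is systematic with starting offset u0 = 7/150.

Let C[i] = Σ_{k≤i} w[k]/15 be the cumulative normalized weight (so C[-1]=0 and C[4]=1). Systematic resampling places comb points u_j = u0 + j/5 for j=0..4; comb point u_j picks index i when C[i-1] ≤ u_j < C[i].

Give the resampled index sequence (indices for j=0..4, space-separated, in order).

C = [4/15, 4/15, 4/15, 2/5, 1]
j=0: u_0=7/150 ∈ [0, 4/15) → index 0
j=1: u_1=37/150 ∈ [0, 4/15) → index 0
j=2: u_2=67/150 ∈ [2/5, 1) → index 4
j=3: u_3=97/150 ∈ [2/5, 1) → index 4
j=4: u_4=127/150 ∈ [2/5, 1) → index 4

0 0 4 4 4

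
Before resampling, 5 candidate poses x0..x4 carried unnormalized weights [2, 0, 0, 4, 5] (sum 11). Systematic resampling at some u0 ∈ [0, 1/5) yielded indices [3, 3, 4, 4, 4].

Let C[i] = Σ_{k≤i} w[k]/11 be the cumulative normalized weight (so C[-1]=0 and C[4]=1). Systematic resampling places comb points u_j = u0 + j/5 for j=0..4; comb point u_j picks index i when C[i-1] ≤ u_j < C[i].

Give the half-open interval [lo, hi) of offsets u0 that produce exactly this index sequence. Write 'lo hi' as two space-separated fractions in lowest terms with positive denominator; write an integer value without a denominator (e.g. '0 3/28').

C = [2/11, 2/11, 2/11, 6/11, 1]
j=0 picked index 3: u0 ∈ [2/11, 6/11)
j=1 picked index 3: u0 ∈ [-1/55, 19/55)
j=2 picked index 4: u0 ∈ [8/55, 3/5)
j=3 picked index 4: u0 ∈ [-3/55, 2/5)
j=4 picked index 4: u0 ∈ [-14/55, 1/5)
intersection: [2/11, 1/5)

2/11 1/5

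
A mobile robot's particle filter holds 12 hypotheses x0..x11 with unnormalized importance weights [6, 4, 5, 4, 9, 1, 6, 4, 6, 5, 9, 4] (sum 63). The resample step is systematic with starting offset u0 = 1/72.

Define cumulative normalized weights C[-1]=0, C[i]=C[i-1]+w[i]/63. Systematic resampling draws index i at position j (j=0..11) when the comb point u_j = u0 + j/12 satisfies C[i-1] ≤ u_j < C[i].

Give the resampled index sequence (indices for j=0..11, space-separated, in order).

C = [2/21, 10/63, 5/21, 19/63, 4/9, 29/63, 5/9, 13/21, 5/7, 50/63, 59/63, 1]
j=0: u_0=1/72 ∈ [0, 2/21) → index 0
j=1: u_1=7/72 ∈ [2/21, 10/63) → index 1
j=2: u_2=13/72 ∈ [10/63, 5/21) → index 2
j=3: u_3=19/72 ∈ [5/21, 19/63) → index 3
j=4: u_4=25/72 ∈ [19/63, 4/9) → index 4
j=5: u_5=31/72 ∈ [19/63, 4/9) → index 4
j=6: u_6=37/72 ∈ [29/63, 5/9) → index 6
j=7: u_7=43/72 ∈ [5/9, 13/21) → index 7
j=8: u_8=49/72 ∈ [13/21, 5/7) → index 8
j=9: u_9=55/72 ∈ [5/7, 50/63) → index 9
j=10: u_10=61/72 ∈ [50/63, 59/63) → index 10
j=11: u_11=67/72 ∈ [50/63, 59/63) → index 10

0 1 2 3 4 4 6 7 8 9 10 10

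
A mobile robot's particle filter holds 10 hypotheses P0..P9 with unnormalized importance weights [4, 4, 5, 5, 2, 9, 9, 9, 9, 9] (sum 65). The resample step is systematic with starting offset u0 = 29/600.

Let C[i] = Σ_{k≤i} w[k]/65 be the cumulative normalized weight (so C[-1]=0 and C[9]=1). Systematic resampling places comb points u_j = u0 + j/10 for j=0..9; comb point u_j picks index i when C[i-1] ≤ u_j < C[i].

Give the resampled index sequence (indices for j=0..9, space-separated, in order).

C = [4/65, 8/65, 1/5, 18/65, 4/13, 29/65, 38/65, 47/65, 56/65, 1]
j=0: u_0=29/600 ∈ [0, 4/65) → index 0
j=1: u_1=89/600 ∈ [8/65, 1/5) → index 2
j=2: u_2=149/600 ∈ [1/5, 18/65) → index 3
j=3: u_3=209/600 ∈ [4/13, 29/65) → index 5
j=4: u_4=269/600 ∈ [29/65, 38/65) → index 6
j=5: u_5=329/600 ∈ [29/65, 38/65) → index 6
j=6: u_6=389/600 ∈ [38/65, 47/65) → index 7
j=7: u_7=449/600 ∈ [47/65, 56/65) → index 8
j=8: u_8=509/600 ∈ [47/65, 56/65) → index 8
j=9: u_9=569/600 ∈ [56/65, 1) → index 9

0 2 3 5 6 6 7 8 8 9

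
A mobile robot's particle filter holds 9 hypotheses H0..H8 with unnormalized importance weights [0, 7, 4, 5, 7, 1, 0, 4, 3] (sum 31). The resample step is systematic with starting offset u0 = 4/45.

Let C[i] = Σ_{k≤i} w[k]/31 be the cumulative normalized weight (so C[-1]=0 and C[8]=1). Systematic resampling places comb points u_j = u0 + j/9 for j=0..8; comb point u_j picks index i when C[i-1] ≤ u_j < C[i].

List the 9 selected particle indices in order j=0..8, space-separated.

C = [0, 7/31, 11/31, 16/31, 23/31, 24/31, 24/31, 28/31, 1]
j=0: u_0=4/45 ∈ [0, 7/31) → index 1
j=1: u_1=1/5 ∈ [0, 7/31) → index 1
j=2: u_2=14/45 ∈ [7/31, 11/31) → index 2
j=3: u_3=19/45 ∈ [11/31, 16/31) → index 3
j=4: u_4=8/15 ∈ [16/31, 23/31) → index 4
j=5: u_5=29/45 ∈ [16/31, 23/31) → index 4
j=6: u_6=34/45 ∈ [23/31, 24/31) → index 5
j=7: u_7=13/15 ∈ [24/31, 28/31) → index 7
j=8: u_8=44/45 ∈ [28/31, 1) → index 8

1 1 2 3 4 4 5 7 8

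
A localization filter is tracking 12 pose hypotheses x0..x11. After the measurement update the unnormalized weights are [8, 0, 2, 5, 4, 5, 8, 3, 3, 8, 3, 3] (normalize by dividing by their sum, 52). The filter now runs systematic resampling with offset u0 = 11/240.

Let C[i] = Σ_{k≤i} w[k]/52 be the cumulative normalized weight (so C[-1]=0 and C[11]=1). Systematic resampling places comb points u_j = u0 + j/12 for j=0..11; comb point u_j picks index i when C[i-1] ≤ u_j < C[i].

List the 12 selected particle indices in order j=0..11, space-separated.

0 0 3 4 5 6 6 7 8 9 9 11

C = [2/13, 2/13, 5/26, 15/52, 19/52, 6/13, 8/13, 35/52, 19/26, 23/26, 49/52, 1]
j=0: u_0=11/240 ∈ [0, 2/13) → index 0
j=1: u_1=31/240 ∈ [0, 2/13) → index 0
j=2: u_2=17/80 ∈ [5/26, 15/52) → index 3
j=3: u_3=71/240 ∈ [15/52, 19/52) → index 4
j=4: u_4=91/240 ∈ [19/52, 6/13) → index 5
j=5: u_5=37/80 ∈ [6/13, 8/13) → index 6
j=6: u_6=131/240 ∈ [6/13, 8/13) → index 6
j=7: u_7=151/240 ∈ [8/13, 35/52) → index 7
j=8: u_8=57/80 ∈ [35/52, 19/26) → index 8
j=9: u_9=191/240 ∈ [19/26, 23/26) → index 9
j=10: u_10=211/240 ∈ [19/26, 23/26) → index 9
j=11: u_11=77/80 ∈ [49/52, 1) → index 11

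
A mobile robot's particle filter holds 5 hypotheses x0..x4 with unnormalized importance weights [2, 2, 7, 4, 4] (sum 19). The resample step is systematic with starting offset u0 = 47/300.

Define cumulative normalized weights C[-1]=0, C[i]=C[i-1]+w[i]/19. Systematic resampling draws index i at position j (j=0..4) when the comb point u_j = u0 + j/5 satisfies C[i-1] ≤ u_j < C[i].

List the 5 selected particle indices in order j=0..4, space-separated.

C = [2/19, 4/19, 11/19, 15/19, 1]
j=0: u_0=47/300 ∈ [2/19, 4/19) → index 1
j=1: u_1=107/300 ∈ [4/19, 11/19) → index 2
j=2: u_2=167/300 ∈ [4/19, 11/19) → index 2
j=3: u_3=227/300 ∈ [11/19, 15/19) → index 3
j=4: u_4=287/300 ∈ [15/19, 1) → index 4

1 2 2 3 4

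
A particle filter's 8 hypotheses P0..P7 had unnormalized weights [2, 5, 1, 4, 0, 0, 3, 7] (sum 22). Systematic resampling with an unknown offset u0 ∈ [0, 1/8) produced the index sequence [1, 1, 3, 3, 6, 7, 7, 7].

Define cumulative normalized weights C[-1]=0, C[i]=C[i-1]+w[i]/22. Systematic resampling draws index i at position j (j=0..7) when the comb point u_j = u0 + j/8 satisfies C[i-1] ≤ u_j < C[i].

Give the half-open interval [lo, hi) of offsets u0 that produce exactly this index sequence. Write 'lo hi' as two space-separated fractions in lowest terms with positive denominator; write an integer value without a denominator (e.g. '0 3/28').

5/44 1/8

C = [1/11, 7/22, 4/11, 6/11, 6/11, 6/11, 15/22, 1]
j=0 picked index 1: u0 ∈ [1/11, 7/22)
j=1 picked index 1: u0 ∈ [-3/88, 17/88)
j=2 picked index 3: u0 ∈ [5/44, 13/44)
j=3 picked index 3: u0 ∈ [-1/88, 15/88)
j=4 picked index 6: u0 ∈ [1/22, 2/11)
j=5 picked index 7: u0 ∈ [5/88, 3/8)
j=6 picked index 7: u0 ∈ [-3/44, 1/4)
j=7 picked index 7: u0 ∈ [-17/88, 1/8)
intersection: [5/44, 1/8)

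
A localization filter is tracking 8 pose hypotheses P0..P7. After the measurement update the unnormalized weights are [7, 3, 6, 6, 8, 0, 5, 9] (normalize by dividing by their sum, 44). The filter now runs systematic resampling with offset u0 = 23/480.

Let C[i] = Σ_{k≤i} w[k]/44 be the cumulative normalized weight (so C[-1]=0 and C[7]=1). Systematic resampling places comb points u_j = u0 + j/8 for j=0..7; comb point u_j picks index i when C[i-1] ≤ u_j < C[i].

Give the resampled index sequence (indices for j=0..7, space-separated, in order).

0 1 2 3 4 4 7 7

C = [7/44, 5/22, 4/11, 1/2, 15/22, 15/22, 35/44, 1]
j=0: u_0=23/480 ∈ [0, 7/44) → index 0
j=1: u_1=83/480 ∈ [7/44, 5/22) → index 1
j=2: u_2=143/480 ∈ [5/22, 4/11) → index 2
j=3: u_3=203/480 ∈ [4/11, 1/2) → index 3
j=4: u_4=263/480 ∈ [1/2, 15/22) → index 4
j=5: u_5=323/480 ∈ [1/2, 15/22) → index 4
j=6: u_6=383/480 ∈ [35/44, 1) → index 7
j=7: u_7=443/480 ∈ [35/44, 1) → index 7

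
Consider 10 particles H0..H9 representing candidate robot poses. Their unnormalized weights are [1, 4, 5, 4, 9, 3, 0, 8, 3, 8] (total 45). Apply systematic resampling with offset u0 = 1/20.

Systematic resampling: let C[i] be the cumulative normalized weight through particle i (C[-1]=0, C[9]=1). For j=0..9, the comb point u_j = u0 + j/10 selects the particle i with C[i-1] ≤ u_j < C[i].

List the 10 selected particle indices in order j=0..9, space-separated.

1 2 3 4 4 5 7 7 9 9

C = [1/45, 1/9, 2/9, 14/45, 23/45, 26/45, 26/45, 34/45, 37/45, 1]
j=0: u_0=1/20 ∈ [1/45, 1/9) → index 1
j=1: u_1=3/20 ∈ [1/9, 2/9) → index 2
j=2: u_2=1/4 ∈ [2/9, 14/45) → index 3
j=3: u_3=7/20 ∈ [14/45, 23/45) → index 4
j=4: u_4=9/20 ∈ [14/45, 23/45) → index 4
j=5: u_5=11/20 ∈ [23/45, 26/45) → index 5
j=6: u_6=13/20 ∈ [26/45, 34/45) → index 7
j=7: u_7=3/4 ∈ [26/45, 34/45) → index 7
j=8: u_8=17/20 ∈ [37/45, 1) → index 9
j=9: u_9=19/20 ∈ [37/45, 1) → index 9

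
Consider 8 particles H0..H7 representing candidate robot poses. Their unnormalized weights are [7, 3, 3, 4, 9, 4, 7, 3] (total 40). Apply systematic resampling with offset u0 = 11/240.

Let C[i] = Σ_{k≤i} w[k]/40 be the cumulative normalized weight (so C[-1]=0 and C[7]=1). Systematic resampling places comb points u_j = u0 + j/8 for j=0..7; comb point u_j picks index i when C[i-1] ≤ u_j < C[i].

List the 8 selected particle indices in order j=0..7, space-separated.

0 0 2 3 4 5 6 6

C = [7/40, 1/4, 13/40, 17/40, 13/20, 3/4, 37/40, 1]
j=0: u_0=11/240 ∈ [0, 7/40) → index 0
j=1: u_1=41/240 ∈ [0, 7/40) → index 0
j=2: u_2=71/240 ∈ [1/4, 13/40) → index 2
j=3: u_3=101/240 ∈ [13/40, 17/40) → index 3
j=4: u_4=131/240 ∈ [17/40, 13/20) → index 4
j=5: u_5=161/240 ∈ [13/20, 3/4) → index 5
j=6: u_6=191/240 ∈ [3/4, 37/40) → index 6
j=7: u_7=221/240 ∈ [3/4, 37/40) → index 6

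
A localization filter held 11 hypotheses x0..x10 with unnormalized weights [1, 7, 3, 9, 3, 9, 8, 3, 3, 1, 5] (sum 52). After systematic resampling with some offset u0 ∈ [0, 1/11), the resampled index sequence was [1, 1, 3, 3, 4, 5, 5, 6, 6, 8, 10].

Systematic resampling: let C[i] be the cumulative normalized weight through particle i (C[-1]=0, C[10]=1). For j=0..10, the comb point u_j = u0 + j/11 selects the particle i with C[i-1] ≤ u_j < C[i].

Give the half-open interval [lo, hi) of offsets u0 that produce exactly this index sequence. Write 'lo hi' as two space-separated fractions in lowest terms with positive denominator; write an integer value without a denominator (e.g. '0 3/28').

17/572 6/143

C = [1/52, 2/13, 11/52, 5/13, 23/52, 8/13, 10/13, 43/52, 23/26, 47/52, 1]
j=0 picked index 1: u0 ∈ [1/52, 2/13)
j=1 picked index 1: u0 ∈ [-41/572, 9/143)
j=2 picked index 3: u0 ∈ [17/572, 29/143)
j=3 picked index 3: u0 ∈ [-35/572, 16/143)
j=4 picked index 4: u0 ∈ [3/143, 45/572)
j=5 picked index 5: u0 ∈ [-7/572, 23/143)
j=6 picked index 5: u0 ∈ [-59/572, 10/143)
j=7 picked index 6: u0 ∈ [-3/143, 19/143)
j=8 picked index 6: u0 ∈ [-16/143, 6/143)
j=9 picked index 8: u0 ∈ [5/572, 19/286)
j=10 picked index 10: u0 ∈ [-3/572, 1/11)
intersection: [17/572, 6/143)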